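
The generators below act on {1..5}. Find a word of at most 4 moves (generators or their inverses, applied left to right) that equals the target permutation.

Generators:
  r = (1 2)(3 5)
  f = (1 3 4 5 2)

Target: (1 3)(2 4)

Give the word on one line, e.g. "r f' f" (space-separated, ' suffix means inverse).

  after f': (1 2 5 4 3)
  after r: (2 3)(4 5)
  after f: (1 3)(2 4)

f' r f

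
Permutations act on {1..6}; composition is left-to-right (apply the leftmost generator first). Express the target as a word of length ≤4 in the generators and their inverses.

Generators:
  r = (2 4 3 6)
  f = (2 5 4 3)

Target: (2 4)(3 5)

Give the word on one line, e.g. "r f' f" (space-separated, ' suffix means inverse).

  after r': (2 6 3 4)
  after f: (2 6)(4 5)
  after r': (2 3 4 5)
  after f': (2 4)(3 5)

r' f r' f'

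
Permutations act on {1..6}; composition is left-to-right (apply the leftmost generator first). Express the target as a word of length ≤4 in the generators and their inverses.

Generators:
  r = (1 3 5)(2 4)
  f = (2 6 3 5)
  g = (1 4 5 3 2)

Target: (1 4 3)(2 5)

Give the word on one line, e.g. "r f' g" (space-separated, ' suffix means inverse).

g' r

  after g': (1 2 3 5 4)
  after r: (1 4 3)(2 5)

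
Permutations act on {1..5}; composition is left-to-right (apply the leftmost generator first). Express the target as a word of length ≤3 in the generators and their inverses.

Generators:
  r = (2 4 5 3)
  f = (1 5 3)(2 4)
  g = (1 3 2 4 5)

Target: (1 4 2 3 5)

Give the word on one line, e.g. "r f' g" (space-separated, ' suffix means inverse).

r g' r'

  after r: (2 4 5 3)
  after g': (1 5)
  after r': (1 4 2 3 5)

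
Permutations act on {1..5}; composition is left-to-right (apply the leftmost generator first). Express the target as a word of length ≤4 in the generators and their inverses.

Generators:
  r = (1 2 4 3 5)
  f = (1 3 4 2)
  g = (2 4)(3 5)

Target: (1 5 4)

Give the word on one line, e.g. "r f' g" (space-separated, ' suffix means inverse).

  after g': (2 4)(3 5)
  after r': (1 5 4)

g' r'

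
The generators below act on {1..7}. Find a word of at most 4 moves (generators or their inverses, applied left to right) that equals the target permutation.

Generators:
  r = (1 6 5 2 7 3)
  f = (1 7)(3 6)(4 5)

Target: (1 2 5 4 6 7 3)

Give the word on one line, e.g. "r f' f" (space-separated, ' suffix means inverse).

f' r' f f

  after f': (1 7)(3 6)(4 5)
  after r': (1 2 5 4 6 7 3)
  after f: (1 2 4 3 7 6)
  after f: (1 2 5 4 6 7 3)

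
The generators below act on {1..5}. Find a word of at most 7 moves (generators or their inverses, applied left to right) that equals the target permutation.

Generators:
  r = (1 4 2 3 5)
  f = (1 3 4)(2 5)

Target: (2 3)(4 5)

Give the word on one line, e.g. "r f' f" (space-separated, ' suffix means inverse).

f f f r f

  after f: (1 3 4)(2 5)
  after f: (1 4 3)
  after f: (2 5)
  after r: (1 4 2)(3 5)
  after f: (2 3)(4 5)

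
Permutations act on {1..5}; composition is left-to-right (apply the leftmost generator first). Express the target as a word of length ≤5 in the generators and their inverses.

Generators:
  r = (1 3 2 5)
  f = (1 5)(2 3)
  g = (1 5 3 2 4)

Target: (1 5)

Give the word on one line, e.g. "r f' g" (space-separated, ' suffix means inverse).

  after g: (1 5 3 2 4)
  after f: (2 4 5)
  after g': (1 4)(3 5)
  after g': (1 2 3)
  after r: (1 5)

g f g' g' r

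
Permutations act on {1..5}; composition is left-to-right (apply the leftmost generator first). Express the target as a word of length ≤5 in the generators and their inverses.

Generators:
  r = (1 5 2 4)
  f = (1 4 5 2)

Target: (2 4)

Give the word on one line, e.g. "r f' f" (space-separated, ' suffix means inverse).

f r f f r'

  after f: (1 4 5 2)
  after r: (2 5 4)
  after f: (1 4)
  after f: (1 5 2)
  after r': (2 4)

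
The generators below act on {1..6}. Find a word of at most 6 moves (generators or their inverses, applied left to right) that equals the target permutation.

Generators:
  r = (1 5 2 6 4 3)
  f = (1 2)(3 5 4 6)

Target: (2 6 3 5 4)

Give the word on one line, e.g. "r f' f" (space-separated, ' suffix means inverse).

r' f r f'

  after r': (1 3 4 6 2 5)
  after f: (1 5 2 4 3 6)
  after r: (1 2 3 4)(5 6)
  after f': (2 6 3 5 4)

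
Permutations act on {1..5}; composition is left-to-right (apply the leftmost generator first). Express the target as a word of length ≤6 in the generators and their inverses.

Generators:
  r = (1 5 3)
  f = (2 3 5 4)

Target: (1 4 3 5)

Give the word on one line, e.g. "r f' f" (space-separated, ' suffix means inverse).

f r' f' f' r

  after f: (2 3 5 4)
  after r': (1 3)(2 5 4)
  after f': (1 2 3)
  after f': (1 4 5 3)
  after r: (1 4 3 5)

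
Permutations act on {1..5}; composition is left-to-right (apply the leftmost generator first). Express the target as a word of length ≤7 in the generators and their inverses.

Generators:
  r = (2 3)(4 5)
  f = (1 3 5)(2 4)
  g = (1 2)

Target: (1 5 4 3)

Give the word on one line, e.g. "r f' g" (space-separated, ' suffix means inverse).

f g' f r r

  after f: (1 3 5)(2 4)
  after g': (1 3 5 2 4)
  after f: (1 5 4 3)
  after r: (1 4 2 3)
  after r: (1 5 4 3)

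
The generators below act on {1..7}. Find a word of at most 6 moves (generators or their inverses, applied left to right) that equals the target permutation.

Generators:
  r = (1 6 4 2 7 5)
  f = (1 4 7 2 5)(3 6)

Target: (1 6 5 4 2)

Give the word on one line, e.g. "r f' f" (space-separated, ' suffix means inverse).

f' f' r' r'

  after f': (1 5 2 7 4)(3 6)
  after f': (1 2 4 5 7)
  after r': (1 4 7 5 2 6)
  after r': (1 6 5 4 2)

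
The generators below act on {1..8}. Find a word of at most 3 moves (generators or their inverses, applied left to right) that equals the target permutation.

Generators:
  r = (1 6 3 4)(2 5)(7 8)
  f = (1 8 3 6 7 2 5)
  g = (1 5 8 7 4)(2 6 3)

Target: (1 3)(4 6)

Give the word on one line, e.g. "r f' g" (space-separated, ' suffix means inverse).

  after r': (1 4 3 6)(2 5)(7 8)
  after r': (1 3)(4 6)

r' r'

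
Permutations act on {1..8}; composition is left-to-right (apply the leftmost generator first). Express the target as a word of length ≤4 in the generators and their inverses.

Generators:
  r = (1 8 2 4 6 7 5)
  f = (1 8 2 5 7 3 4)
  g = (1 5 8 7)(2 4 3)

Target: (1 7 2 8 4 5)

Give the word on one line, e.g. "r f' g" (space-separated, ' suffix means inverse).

f g

  after f: (1 8 2 5 7 3 4)
  after g: (1 7 2 8 4 5)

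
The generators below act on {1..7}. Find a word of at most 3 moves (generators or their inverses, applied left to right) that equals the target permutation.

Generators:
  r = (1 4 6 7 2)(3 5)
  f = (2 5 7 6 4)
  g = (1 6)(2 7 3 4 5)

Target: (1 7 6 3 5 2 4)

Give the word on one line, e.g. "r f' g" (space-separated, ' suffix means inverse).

  after r: (1 4 6 7 2)(3 5)
  after g: (1 5 4)(2 6 3)
  after f: (1 7 6 3 5 2 4)

r g f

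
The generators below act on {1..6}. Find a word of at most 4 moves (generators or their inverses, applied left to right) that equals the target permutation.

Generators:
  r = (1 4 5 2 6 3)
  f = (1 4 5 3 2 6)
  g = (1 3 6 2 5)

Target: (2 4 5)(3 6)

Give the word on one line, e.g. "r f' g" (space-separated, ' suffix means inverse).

g g f

  after g: (1 3 6 2 5)
  after g: (1 6 5 3 2)
  after f: (2 4 5)(3 6)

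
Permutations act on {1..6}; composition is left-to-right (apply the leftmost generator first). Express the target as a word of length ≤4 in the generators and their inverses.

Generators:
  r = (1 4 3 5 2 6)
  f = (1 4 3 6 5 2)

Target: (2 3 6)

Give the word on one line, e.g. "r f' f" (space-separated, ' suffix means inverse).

  after r: (1 4 3 5 2 6)
  after f': (2 3 6)

r f'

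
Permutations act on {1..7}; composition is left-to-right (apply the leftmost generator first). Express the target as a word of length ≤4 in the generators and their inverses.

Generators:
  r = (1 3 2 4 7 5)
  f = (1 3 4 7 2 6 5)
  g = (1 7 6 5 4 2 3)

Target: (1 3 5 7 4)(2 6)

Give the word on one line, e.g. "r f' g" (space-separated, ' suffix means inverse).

  after f: (1 3 4 7 2 6 5)
  after g': (1 2 7 4)(3 5)
  after r: (1 4 3)(2 5)
  after f': (1 3 5 7 4)(2 6)

f g' r f'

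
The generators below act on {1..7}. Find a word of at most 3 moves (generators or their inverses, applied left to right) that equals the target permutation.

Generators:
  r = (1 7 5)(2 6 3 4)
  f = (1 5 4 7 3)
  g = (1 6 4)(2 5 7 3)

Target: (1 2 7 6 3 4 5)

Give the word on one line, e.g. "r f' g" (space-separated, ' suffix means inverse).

  after g: (1 6 4)(2 5 7 3)
  after r': (1 2 7 6 3 4 5)

g r'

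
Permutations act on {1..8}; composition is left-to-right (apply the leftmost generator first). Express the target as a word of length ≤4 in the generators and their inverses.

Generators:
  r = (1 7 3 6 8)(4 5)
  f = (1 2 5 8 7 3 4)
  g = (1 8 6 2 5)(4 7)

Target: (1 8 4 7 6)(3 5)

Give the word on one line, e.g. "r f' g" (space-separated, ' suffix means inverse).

g g f r

  after g: (1 8 6 2 5)(4 7)
  after g: (1 6 5 8 2)
  after f: (1 6 8 5 7 3 4)
  after r: (1 8 4 7 6)(3 5)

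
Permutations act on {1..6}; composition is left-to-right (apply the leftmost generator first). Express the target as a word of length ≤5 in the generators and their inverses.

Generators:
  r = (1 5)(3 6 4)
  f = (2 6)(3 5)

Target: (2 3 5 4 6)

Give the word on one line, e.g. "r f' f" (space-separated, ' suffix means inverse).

f r f' f' r

  after f: (2 6)(3 5)
  after r: (1 5 6 2 4 3)
  after f': (1 3)(2 4 5)
  after f': (1 5 6 2 4 3)
  after r: (2 3 5 4 6)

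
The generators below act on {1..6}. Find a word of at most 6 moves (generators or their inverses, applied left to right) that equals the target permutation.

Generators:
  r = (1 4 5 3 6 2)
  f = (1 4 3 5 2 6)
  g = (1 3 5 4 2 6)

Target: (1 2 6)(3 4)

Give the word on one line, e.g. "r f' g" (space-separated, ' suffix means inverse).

  after f': (1 6 2 5 3 4)
  after f': (1 2 3)(4 6 5)
  after r: (2 6 3 4)
  after r: (1 4)(3 5)
  after g: (1 2 6)(3 4)

f' f' r r g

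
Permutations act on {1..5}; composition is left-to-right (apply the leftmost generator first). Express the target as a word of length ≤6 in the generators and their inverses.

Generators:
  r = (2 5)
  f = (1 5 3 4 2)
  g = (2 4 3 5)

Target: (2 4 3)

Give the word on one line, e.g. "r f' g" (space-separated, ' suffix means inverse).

  after g': (2 5 3 4)
  after g': (2 3)(4 5)
  after g': (2 4 3 5)
  after r': (2 4 3)

g' g' g' r'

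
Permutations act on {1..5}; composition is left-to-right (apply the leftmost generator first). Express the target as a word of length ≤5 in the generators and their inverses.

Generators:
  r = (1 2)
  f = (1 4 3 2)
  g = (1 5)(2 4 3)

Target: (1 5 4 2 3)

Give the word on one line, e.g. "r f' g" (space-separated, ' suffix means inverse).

  after g: (1 5)(2 4 3)
  after r': (1 5 2 4 3)
  after g': (3 5)
  after g': (1 5 4 2 3)

g r' g' g'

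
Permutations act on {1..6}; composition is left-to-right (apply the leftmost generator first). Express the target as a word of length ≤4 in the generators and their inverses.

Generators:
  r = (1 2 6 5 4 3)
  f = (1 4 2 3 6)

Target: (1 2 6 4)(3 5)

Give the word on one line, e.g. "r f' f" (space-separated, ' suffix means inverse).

r' r' f

  after r': (1 3 4 5 6 2)
  after r': (1 4 6)(2 3 5)
  after f: (1 2 6 4)(3 5)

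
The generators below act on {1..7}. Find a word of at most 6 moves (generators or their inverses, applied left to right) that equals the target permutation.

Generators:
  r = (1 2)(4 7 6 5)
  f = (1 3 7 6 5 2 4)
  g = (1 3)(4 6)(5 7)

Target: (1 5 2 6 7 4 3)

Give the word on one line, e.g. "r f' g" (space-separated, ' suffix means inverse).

  after r: (1 2)(4 7 6 5)
  after r: (4 6)(5 7)
  after g: (1 3)
  after f: (1 7 6 5 2 4)
  after g': (1 5 2 6 7 4 3)

r r g f g'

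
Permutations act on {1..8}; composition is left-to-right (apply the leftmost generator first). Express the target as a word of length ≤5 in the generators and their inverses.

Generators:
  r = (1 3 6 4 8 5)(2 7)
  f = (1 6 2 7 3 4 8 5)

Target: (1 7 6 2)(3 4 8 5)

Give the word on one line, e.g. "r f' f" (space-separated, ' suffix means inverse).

  after f: (1 6 2 7 3 4 8 5)
  after f: (1 2 3 8)(4 5 6 7)
  after r': (1 7 6 2)(3 4 8 5)

f f r'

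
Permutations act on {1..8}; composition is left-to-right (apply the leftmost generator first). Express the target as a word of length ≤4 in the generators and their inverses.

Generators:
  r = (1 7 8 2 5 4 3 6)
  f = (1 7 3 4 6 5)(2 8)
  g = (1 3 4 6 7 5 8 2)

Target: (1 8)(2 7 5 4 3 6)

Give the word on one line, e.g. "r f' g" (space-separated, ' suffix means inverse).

  after f': (1 5 6 4 3 7)(2 8)
  after g: (1 8)(3 5 7)
  after f: (1 2 8 7 4 6 5 3)
  after r': (1 8)(2 7 5 4 3 6)

f' g f r'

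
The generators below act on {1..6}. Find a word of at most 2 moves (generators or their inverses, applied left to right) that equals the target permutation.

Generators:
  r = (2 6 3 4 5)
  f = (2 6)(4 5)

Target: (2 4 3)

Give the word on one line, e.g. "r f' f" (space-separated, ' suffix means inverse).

  after r': (2 5 4 3 6)
  after f: (2 4 3)

r' f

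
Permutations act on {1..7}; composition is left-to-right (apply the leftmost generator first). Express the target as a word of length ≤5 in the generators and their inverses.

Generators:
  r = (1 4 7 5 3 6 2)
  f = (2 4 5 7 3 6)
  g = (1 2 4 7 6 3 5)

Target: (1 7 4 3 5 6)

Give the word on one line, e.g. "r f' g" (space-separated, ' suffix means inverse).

  after g': (1 5 3 6 7 4 2)
  after f': (1 4 6 5 7 2)
  after g: (1 7 4 3 5 6)

g' f' g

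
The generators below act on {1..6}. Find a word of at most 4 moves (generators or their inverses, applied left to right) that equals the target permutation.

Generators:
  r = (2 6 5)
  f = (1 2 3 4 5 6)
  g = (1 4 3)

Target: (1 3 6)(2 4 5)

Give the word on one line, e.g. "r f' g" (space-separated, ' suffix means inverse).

f' g' r' f

  after f': (1 6 5 4 3 2)
  after g': (1 6 5)(2 3)
  after r': (1 2 3 5)
  after f: (1 3 6)(2 4 5)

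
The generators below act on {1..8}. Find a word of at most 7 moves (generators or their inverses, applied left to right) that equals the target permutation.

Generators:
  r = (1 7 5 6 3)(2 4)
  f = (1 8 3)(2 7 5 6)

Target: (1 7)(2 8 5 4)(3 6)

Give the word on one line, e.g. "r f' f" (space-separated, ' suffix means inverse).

f' r r f r'

  after f': (1 3 8)(2 6 5 7)
  after r: (2 3 8 7 4)
  after r: (1 7 2)(3 8 5 6)
  after f: (1 5 2 8 6)
  after r': (1 7)(2 8 5 4)(3 6)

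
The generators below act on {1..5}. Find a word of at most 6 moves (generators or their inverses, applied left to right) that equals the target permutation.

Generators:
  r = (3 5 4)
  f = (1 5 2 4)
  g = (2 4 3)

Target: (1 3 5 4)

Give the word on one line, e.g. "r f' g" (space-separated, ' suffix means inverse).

r' g' f' g

  after r': (3 4 5)
  after g': (2 3)(4 5)
  after f': (1 4)(2 3 5)
  after g: (1 3 5 4)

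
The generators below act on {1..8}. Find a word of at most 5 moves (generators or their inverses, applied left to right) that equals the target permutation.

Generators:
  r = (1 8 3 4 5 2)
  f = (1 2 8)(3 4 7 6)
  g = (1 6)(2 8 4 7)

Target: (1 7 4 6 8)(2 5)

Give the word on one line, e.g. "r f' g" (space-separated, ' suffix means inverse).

f' r f f r'

  after f': (1 8 2)(3 6 7 4)
  after r: (1 3 6 7 5 2 8)
  after f: (1 4 7 5 8 2)
  after f: (1 7 5)(3 4 6)
  after r': (1 7 4 6 8)(2 5)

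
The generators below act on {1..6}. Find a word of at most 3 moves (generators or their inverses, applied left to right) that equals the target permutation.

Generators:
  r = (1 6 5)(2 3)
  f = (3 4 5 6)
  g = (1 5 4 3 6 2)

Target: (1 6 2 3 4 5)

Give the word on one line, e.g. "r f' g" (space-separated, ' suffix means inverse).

f' g' g'

  after f': (3 6 5 4)
  after g': (1 2 6)
  after g': (1 6 2 3 4 5)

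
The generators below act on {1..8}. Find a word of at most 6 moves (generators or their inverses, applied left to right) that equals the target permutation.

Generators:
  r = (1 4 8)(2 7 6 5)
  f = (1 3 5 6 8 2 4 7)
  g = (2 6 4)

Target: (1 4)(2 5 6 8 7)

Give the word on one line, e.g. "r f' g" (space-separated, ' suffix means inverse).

r' f' g' f

  after r': (1 8 4)(2 5 6 7)
  after f': (1 6 4 7 8 2 3)
  after g': (1 2 3)(4 7 8)
  after f: (1 4)(2 5 6 8 7)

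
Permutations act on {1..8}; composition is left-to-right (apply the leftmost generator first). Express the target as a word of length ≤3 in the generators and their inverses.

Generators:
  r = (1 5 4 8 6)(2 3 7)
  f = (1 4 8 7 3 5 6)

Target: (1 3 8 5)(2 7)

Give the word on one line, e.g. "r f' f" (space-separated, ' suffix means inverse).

  after r: (1 5 4 8 6)(2 3 7)
  after f': (1 3 8 5)(2 7)

r f'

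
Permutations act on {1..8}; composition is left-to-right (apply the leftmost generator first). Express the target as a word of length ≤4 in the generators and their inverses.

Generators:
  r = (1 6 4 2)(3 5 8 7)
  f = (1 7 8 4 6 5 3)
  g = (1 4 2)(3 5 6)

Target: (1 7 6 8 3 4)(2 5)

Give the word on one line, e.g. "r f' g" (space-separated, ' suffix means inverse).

g f' r

  after g: (1 4 2)(3 5 6)
  after f': (1 8 7)(2 3 6 5 4)
  after r: (1 7 6 8 3 4)(2 5)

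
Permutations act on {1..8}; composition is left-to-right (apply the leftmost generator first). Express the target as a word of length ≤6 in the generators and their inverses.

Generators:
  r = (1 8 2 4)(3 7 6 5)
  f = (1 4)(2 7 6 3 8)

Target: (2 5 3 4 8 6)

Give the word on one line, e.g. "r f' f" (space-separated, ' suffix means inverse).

  after f': (1 4)(2 8 3 6 7)
  after f': (2 3 7 8 6)
  after f': (1 4)(2 6 8 7 3)
  after r: (2 5 3 4 8 6)

f' f' f' r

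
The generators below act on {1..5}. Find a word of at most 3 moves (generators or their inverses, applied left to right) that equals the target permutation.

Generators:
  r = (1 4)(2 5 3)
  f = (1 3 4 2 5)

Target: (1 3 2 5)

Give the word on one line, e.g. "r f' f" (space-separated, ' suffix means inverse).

  after f': (1 5 2 4 3)
  after f': (1 2 3 5 4)
  after r': (1 3 2 5)

f' f' r'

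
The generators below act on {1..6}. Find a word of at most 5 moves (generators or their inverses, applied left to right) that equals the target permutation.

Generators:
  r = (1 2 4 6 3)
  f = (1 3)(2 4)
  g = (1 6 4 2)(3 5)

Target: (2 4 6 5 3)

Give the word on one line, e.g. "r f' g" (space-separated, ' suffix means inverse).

r r f g

  after r: (1 2 4 6 3)
  after r: (1 4 3 2 6)
  after f: (1 2 6 3 4)
  after g: (2 4 6 5 3)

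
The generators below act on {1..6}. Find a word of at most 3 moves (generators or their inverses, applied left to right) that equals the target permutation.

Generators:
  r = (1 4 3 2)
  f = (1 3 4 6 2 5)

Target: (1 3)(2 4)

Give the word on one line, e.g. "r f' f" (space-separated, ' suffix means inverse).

  after r': (1 2 3 4)
  after r': (1 3)(2 4)

r' r'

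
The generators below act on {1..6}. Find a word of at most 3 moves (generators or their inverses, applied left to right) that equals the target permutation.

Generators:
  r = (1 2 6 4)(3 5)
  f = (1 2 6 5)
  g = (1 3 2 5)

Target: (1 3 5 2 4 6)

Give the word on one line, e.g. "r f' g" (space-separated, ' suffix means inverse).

  after f': (1 5 6 2)
  after r': (1 3 5 2 4 6)

f' r'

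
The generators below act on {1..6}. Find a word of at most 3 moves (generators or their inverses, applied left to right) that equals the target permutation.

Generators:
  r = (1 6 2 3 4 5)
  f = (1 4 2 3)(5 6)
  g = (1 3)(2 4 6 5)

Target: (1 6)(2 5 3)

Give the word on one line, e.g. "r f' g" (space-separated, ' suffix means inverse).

  after f: (1 4 2 3)(5 6)
  after g': (1 2)(4 5)
  after r': (1 6)(2 5 3)

f g' r'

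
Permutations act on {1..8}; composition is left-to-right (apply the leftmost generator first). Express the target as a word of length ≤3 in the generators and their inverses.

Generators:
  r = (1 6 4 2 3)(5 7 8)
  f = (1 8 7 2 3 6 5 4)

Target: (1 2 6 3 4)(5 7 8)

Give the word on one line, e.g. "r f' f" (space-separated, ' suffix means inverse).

r' r'

  after r': (1 3 2 4 6)(5 8 7)
  after r': (1 2 6 3 4)(5 7 8)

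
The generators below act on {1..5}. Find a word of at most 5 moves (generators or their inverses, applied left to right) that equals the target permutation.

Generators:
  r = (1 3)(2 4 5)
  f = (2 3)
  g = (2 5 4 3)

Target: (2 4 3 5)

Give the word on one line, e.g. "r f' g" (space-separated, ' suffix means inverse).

g g f'

  after g: (2 5 4 3)
  after g: (2 4)(3 5)
  after f': (2 4 3 5)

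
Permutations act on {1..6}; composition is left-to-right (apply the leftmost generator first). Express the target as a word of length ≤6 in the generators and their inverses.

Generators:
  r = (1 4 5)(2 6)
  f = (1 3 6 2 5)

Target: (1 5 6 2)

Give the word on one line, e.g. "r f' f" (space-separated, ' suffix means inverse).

f r r f' r'

  after f: (1 3 6 2 5)
  after r: (1 3 2)(4 5)
  after r: (1 3 6 2 4)
  after f': (2 4 5)
  after r': (1 5 6 2)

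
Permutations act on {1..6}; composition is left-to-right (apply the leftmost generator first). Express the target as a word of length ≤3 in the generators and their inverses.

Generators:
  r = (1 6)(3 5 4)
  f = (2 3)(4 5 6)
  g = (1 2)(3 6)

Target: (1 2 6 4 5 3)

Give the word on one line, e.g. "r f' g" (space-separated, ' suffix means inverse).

  after g: (1 2)(3 6)
  after r': (1 2 6 4 5 3)

g r'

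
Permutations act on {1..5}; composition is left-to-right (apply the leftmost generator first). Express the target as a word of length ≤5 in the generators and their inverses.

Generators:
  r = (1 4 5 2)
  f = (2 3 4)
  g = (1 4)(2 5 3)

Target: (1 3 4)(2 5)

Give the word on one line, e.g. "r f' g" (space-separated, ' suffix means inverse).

  after g': (1 4)(2 3 5)
  after r: (1 5)(2 3)
  after f: (1 5)(2 4)
  after r: (1 2 5 4)
  after f: (1 3 4)(2 5)

g' r f r f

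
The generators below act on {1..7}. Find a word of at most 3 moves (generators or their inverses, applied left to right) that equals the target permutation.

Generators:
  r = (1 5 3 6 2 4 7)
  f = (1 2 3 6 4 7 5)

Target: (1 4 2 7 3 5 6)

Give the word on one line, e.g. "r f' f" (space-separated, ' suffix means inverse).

  after f': (1 5 7 4 6 3 2)
  after f': (1 7 6 2 5 4 3)
  after f': (1 4 2 7 3 5 6)

f' f' f'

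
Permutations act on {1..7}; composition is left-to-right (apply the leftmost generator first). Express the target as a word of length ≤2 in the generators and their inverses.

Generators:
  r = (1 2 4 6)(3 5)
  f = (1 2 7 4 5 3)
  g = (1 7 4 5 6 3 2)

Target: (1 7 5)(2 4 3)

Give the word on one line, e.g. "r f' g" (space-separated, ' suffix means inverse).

  after f: (1 2 7 4 5 3)
  after f: (1 7 5)(2 4 3)

f f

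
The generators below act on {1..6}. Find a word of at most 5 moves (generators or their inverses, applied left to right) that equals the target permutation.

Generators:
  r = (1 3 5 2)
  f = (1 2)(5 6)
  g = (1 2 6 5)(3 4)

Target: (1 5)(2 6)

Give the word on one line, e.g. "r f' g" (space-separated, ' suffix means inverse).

  after g: (1 2 6 5)(3 4)
  after g: (1 6)(2 5)
  after f': (1 5)(2 6)

g g f'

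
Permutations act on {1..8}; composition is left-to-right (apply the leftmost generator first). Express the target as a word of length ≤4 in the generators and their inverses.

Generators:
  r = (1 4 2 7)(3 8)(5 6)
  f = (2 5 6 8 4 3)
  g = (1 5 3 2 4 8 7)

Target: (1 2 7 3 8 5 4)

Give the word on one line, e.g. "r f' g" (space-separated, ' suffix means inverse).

  after g: (1 5 3 2 4 8 7)
  after g: (1 3 4 7 5 2 8)
  after g: (1 2 7 3 8 5 4)

g g g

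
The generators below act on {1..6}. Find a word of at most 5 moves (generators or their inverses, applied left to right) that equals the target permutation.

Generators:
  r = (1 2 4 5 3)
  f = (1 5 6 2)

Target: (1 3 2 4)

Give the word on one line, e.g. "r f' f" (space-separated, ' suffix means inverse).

f' r' f r f

  after f': (1 2 6 5)
  after r': (2 6 4)(3 5)
  after f: (1 5 3 6 4)
  after r: (1 3 6 5)(2 4)
  after f: (1 3 2 4)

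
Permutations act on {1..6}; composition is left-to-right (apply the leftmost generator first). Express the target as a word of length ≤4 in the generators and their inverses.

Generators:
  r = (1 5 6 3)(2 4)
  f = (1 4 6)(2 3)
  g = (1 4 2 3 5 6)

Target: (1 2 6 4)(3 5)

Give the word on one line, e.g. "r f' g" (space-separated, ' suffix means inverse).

  after r: (1 5 6 3)(2 4)
  after g': (1 3 6 2)
  after g': (1 2 6 4)(3 5)

r g' g'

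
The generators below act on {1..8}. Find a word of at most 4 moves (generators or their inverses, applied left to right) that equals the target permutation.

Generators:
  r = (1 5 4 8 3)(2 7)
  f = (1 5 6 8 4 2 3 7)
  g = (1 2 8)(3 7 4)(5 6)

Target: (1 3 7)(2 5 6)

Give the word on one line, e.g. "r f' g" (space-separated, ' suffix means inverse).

  after f: (1 5 6 8 4 2 3 7)
  after r': (2 8 5 6 4 7 3)
  after f': (1 7 2 6 8)(3 4)
  after g': (1 3 7)(2 5 6)

f r' f' g'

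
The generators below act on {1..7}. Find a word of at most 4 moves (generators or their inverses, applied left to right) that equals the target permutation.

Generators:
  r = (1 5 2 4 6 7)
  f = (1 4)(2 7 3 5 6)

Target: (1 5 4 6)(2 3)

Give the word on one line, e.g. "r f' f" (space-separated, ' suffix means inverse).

r r f' f'

  after r: (1 5 2 4 6 7)
  after r: (1 2 6)(4 7 5)
  after f': (1 6 4 2 5)(3 7)
  after f': (1 5 4 6)(2 3)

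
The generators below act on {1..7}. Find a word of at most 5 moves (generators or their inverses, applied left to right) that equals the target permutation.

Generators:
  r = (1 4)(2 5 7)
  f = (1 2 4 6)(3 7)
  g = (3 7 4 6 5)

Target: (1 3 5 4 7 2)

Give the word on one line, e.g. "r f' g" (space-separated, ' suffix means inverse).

f r g r' r'

  after f: (1 2 4 6)(3 7)
  after r: (1 5 7 3 2)(4 6)
  after g: (1 3 2)(4 5)
  after r': (1 3 7 5)(2 4)
  after r': (1 3 5 4 7 2)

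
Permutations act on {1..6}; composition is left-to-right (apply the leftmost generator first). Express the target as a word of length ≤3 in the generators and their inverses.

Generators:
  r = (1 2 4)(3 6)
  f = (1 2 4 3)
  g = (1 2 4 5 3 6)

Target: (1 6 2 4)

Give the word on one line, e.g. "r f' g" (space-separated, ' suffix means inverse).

r' f r

  after r': (1 4 2)(3 6)
  after f: (1 3 6)
  after r: (1 6 2 4)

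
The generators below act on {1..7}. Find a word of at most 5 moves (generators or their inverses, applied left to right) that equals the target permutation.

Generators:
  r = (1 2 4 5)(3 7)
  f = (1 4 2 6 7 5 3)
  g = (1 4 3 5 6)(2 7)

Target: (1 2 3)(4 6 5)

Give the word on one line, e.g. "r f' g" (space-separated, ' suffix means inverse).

r f r' f'

  after r: (1 2 4 5)(3 7)
  after f: (1 6 7)(3 5 4)
  after r': (1 6 3 4 7 5 2)
  after f': (1 2 3)(4 6 5)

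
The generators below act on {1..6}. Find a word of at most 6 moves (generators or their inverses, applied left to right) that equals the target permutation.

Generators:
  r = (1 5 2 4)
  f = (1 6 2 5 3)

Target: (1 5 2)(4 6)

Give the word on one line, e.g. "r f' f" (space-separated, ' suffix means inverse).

  after f': (1 3 5 2 6)
  after r: (1 3 2 6 5 4)
  after r: (1 3 4 5)(2 6)
  after r: (1 3)(2 6 4)
  after f': (1 5 2)(4 6)

f' r r r f'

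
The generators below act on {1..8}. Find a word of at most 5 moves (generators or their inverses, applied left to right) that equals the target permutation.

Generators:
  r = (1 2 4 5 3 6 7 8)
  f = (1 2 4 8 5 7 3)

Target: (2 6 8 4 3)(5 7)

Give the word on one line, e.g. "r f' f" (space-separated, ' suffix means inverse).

f' r' r' f r

  after f': (1 3 7 5 8 4 2)
  after r': (1 5 7 4)(2 8)(3 6)
  after r': (1 4 8)(2 7)(5 6)
  after f: (1 8 2 3)(4 5 6 7)
  after r: (2 6 8 4 3)(5 7)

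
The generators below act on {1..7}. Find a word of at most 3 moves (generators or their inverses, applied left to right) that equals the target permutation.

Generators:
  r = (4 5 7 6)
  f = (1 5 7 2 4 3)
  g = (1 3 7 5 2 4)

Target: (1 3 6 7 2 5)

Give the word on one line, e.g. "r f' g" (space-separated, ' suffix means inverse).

r' g r

  after r': (4 6 7 5)
  after g: (1 3 7 2 4 6 5)
  after r: (1 3 6 7 2 5)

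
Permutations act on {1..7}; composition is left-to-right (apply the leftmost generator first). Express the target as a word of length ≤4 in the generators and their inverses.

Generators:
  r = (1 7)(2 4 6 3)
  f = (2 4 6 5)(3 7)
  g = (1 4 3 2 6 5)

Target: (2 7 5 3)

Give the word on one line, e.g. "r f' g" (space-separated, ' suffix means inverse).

r g' r

  after r: (1 7)(2 4 6 3)
  after g': (1 7 5 6 4 2)
  after r: (2 7 5 3)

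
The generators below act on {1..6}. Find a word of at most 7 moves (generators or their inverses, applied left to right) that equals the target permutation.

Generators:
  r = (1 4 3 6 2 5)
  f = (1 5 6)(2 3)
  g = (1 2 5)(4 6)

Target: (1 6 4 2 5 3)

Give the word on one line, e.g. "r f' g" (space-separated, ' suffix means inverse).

  after g: (1 2 5)(4 6)
  after f: (1 3 2 6 4)
  after r': (1 4 5 2 3 6)
  after f': (1 4)(3 5)
  after g: (1 6 4 2 5 3)

g f r' f' g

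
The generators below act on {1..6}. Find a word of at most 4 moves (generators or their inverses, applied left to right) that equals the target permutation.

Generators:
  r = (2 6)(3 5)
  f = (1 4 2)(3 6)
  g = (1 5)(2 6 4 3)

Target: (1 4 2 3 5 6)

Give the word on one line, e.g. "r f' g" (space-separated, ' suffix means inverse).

r' f

  after r': (2 6)(3 5)
  after f: (1 4 2 3 5 6)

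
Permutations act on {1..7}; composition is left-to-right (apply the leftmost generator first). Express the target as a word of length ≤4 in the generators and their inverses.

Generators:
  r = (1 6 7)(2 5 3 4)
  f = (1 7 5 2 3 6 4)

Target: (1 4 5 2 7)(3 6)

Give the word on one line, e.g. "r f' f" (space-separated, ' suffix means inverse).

r' r' r' f'

  after r': (1 7 6)(2 4 3 5)
  after r': (1 6 7)(2 3)(4 5)
  after r': (2 5 3 4)
  after f': (1 4 5 2 7)(3 6)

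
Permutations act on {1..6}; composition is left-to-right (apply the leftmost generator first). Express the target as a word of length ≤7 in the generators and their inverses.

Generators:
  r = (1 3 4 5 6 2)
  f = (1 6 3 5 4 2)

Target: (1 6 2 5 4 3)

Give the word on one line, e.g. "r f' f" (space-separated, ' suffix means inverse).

  after f': (1 2 4 5 3 6)
  after r': (1 6 2 3 5)
  after f: (1 3 4 2 5 6)
  after f: (1 5 3 2 4)
  after r: (1 6 2 5 4 3)

f' r' f f r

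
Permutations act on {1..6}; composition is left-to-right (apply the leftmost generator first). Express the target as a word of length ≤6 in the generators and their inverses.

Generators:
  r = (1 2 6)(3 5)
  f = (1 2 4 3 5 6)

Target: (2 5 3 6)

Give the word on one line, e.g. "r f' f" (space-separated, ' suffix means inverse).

f f r' f' r'

  after f: (1 2 4 3 5 6)
  after f: (1 4 5)(2 3 6)
  after r': (1 4 3 2 5 6)
  after f': (1 2 3)
  after r': (2 5 3 6)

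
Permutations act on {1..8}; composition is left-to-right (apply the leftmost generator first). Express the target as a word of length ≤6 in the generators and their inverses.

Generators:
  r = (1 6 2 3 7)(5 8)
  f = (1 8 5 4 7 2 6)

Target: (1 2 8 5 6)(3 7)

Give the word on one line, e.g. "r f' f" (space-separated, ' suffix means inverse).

  after r: (1 6 2 3 7)(5 8)
  after f': (1 2 3 4 5)(6 7)
  after r: (1 3 4 8 5 6)(2 7)
  after r: (1 7 3 4 5 2)
  after f: (1 2 8 5 6)(3 7)

r f' r r f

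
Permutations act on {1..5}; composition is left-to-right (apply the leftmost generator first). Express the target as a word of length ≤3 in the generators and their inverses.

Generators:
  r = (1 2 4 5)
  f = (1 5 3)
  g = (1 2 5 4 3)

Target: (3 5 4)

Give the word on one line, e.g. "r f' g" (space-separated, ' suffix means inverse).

  after r: (1 2 4 5)
  after f: (1 2 4 3)
  after r': (3 5 4)

r f r'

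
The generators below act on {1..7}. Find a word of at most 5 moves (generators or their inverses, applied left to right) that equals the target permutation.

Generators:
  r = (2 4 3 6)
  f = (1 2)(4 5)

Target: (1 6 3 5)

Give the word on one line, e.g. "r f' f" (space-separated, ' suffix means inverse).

  after f': (1 2)(4 5)
  after r': (1 6 3 4 5 2)
  after f': (1 6 3 5)

f' r' f'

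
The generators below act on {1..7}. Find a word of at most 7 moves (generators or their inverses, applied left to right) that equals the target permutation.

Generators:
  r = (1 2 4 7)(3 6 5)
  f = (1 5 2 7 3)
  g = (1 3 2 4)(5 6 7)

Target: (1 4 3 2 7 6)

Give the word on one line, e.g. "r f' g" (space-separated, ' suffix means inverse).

f' g' r' r' f

  after f': (1 3 7 2 5)
  after g': (2 7 3 6 5 4)
  after r': (1 7 5 2 4)
  after r': (1 4 7 6 3 5)
  after f: (1 4 3 2 7 6)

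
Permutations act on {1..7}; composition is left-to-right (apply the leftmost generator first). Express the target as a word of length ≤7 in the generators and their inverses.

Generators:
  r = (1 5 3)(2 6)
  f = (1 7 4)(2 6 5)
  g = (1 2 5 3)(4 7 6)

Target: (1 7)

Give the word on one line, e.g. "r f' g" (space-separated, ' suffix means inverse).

g r' r' r' g'

  after g: (1 2 5 3)(4 7 6)
  after r': (1 6 4 7 2)
  after r': (1 2 3 5)(4 7 6)
  after r': (1 6 4 7 2 5 3)
  after g': (1 7)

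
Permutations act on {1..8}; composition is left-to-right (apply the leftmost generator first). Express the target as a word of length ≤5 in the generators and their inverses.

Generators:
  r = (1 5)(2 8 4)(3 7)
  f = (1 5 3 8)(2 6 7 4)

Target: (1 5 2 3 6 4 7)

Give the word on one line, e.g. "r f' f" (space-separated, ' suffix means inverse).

r' f' r'

  after r': (1 5)(2 4 8)(3 7)
  after f': (2 7 5 8 4 3 6)
  after r': (1 5 2 3 6 4 7)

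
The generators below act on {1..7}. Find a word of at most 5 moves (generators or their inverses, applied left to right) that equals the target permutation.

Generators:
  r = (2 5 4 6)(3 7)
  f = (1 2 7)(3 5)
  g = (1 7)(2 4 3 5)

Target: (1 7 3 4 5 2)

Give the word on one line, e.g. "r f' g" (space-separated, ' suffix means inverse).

f' g' g'

  after f': (1 7 2)(3 5)
  after g': (2 7 5 4)
  after g': (1 7 3 4 5 2)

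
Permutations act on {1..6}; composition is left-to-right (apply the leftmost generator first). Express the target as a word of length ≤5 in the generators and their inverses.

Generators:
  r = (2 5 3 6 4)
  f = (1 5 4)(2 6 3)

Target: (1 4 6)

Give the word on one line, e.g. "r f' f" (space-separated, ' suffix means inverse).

r' r' f'

  after r': (2 4 6 3 5)
  after r': (2 6 5 4 3)
  after f': (1 4 6)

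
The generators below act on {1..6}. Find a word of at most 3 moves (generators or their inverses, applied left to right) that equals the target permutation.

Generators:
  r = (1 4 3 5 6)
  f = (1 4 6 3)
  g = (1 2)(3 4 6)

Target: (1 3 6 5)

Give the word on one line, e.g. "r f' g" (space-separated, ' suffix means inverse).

r' f

  after r': (1 6 5 3 4)
  after f: (1 3 6 5)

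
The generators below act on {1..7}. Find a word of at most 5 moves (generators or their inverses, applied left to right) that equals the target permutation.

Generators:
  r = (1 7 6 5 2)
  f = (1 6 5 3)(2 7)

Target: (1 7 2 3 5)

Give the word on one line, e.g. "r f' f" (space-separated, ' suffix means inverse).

  after f: (1 6 5 3)(2 7)
  after r': (1 7 5 3 2)
  after f': (1 2 3 7 6)
  after r: (2 3 6 7 5)
  after r: (1 7 2 3 5)

f r' f' r r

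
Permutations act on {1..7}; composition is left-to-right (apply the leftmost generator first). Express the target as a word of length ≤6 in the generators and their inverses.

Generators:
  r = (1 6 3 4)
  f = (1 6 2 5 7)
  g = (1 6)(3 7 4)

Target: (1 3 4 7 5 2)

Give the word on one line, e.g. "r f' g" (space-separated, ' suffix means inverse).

f' r' g r'

  after f': (1 7 5 2 6)
  after r': (1 7 5 2)(3 6 4)
  after g: (1 4 7 5 2 6 3)
  after r': (1 3 4 7 5 2)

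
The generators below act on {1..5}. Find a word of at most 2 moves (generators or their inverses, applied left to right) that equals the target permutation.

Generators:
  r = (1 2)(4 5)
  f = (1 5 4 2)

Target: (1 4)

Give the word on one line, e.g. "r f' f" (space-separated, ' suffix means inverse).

  after f: (1 5 4 2)
  after r: (1 4)

f r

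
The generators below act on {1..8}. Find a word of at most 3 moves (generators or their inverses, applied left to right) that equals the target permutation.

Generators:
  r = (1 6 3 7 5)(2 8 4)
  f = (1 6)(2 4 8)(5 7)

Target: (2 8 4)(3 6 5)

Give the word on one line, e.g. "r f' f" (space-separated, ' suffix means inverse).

f r'

  after f: (1 6)(2 4 8)(5 7)
  after r': (2 8 4)(3 6 5)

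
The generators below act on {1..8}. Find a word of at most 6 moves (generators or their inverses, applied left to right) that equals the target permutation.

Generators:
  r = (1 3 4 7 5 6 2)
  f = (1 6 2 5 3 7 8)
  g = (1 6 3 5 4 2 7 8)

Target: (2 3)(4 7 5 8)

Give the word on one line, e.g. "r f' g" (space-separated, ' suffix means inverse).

g f g g g

  after g: (1 6 3 5 4 2 7 8)
  after f: (1 2 8 6 7)(4 5)
  after g: (1 7 6 8 3 5 2)
  after g: (1 8 5 7 3 4 2 6)
  after g: (2 3)(4 7 5 8)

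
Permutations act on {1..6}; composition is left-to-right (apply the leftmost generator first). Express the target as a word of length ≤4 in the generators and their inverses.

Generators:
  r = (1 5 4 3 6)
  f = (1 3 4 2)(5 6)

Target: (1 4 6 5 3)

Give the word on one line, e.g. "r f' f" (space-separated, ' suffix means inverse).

  after r: (1 5 4 3 6)
  after r: (1 4 6 5 3)

r r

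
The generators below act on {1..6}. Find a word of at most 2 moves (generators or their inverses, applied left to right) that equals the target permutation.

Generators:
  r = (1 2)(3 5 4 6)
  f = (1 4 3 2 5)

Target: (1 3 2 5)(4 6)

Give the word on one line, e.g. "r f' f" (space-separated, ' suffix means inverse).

  after r: (1 2)(3 5 4 6)
  after f': (1 3 2 5)(4 6)

r f'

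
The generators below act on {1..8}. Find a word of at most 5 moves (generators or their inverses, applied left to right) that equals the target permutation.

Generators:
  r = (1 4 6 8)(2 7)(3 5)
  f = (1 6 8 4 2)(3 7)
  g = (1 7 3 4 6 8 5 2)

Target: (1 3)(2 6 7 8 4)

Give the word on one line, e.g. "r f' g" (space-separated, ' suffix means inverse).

  after g': (1 2 5 8 6 4 3 7)
  after f: (2 5 4 7 6)
  after g': (1 2 8 6 5 3 7 4)
  after r: (1 7 6 3 2)
  after f: (1 3)(2 6 7 8 4)

g' f g' r f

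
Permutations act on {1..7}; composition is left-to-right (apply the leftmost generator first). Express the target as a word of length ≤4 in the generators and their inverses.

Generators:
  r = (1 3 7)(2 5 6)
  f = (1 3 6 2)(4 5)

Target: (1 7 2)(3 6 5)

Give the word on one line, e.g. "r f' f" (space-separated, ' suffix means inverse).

  after r: (1 3 7)(2 5 6)
  after r: (1 7 3)(2 6 5)
  after f': (1 7)(2 3)(4 5 6)
  after f': (1 7 2)(3 6 5)

r r f' f'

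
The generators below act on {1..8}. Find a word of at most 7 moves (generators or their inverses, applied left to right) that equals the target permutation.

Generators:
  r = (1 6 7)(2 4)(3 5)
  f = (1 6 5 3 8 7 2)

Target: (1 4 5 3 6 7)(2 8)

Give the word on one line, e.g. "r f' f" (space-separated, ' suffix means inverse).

f r f r f

  after f: (1 6 5 3 8 7 2)
  after r: (1 7 4 2 6 3 8)
  after f: (1 2 5 3 7 4)(6 8)
  after r: (1 4 6 8 7 2 3)
  after f: (1 4 5 3 6 7)(2 8)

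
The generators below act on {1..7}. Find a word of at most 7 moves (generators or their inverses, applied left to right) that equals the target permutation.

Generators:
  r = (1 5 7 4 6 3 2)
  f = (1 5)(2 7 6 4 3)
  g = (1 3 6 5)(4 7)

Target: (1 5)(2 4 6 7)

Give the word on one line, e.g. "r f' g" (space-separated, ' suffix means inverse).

g f r' g' f

  after g: (1 3 6 5)(4 7)
  after f: (1 2 7 3 4 6)
  after r': (1 3 7 6 2 5)
  after g': (2 6)(3 4 7)
  after f: (1 5)(2 4 6 7)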